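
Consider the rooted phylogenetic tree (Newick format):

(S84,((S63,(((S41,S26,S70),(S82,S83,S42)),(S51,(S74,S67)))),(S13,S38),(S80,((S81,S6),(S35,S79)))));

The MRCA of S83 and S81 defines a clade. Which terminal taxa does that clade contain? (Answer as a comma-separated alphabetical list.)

S13, S26, S35, S38, S41, S42, S51, S6, S63, S67, S70, S74, S79, S80, S81, S82, S83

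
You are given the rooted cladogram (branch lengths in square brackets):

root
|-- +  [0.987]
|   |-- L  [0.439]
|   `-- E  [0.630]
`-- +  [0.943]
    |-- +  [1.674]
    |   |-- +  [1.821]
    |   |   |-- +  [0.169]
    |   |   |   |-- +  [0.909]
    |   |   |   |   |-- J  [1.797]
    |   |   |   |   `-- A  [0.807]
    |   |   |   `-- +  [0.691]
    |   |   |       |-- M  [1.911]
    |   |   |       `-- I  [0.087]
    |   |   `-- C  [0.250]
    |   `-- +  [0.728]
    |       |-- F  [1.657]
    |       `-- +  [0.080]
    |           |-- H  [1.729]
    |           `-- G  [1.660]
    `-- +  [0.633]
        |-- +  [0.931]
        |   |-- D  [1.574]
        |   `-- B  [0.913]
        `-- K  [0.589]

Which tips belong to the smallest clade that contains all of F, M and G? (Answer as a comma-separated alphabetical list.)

Tracing F: it sits inside (F,(H,G)).
Tracing M: it sits inside (M,I).
Tracing G: it sits inside (H,G).
The smallest clade enclosing all 3 is ((((J,A),(M,I)),C),(F,(H,G))); the answer is its 8 terminal taxa in alphabetical order.

A, C, F, G, H, I, J, M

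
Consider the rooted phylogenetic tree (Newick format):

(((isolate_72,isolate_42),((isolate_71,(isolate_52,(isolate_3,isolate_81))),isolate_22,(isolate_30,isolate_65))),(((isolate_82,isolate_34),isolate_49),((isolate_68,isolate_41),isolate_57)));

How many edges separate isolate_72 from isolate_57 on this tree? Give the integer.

The MRCA of isolate_72 and isolate_57 is the root of the tree.
From isolate_72 up to that node: 3 branches. From isolate_57 up to the same node: 3 branches. Total: 3 + 3 = 6.

6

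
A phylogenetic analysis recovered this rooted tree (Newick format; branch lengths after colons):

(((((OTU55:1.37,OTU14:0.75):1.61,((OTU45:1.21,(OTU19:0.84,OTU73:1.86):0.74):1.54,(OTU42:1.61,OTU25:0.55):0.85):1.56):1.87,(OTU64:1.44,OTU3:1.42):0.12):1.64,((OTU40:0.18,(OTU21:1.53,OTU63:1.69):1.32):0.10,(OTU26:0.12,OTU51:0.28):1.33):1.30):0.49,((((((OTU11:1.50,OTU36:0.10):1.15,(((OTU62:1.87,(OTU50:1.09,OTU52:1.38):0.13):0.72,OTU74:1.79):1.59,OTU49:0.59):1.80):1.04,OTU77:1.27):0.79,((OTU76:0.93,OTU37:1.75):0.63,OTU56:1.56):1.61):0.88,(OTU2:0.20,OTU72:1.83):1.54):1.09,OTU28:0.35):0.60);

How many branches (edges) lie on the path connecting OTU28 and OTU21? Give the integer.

The MRCA of OTU28 and OTU21 is the root of the tree.
From OTU28 up to that node: 2 branches. From OTU21 up to the same node: 5 branches. Total: 2 + 5 = 7.

7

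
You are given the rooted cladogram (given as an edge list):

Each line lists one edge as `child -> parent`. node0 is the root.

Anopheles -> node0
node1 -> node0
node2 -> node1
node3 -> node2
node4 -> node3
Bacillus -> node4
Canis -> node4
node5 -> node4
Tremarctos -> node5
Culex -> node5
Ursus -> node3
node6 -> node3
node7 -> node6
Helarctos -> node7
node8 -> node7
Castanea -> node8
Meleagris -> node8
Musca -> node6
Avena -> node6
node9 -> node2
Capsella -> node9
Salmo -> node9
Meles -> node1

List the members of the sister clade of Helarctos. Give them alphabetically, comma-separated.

Helarctos attaches to the tree at the node subtending (Helarctos,(Castanea,Meleagris)).
The other lineage descending from that same node — the sister group — is (Castanea,Meleagris); its 2 tips in alphabetical order are the answer.

Castanea, Meleagris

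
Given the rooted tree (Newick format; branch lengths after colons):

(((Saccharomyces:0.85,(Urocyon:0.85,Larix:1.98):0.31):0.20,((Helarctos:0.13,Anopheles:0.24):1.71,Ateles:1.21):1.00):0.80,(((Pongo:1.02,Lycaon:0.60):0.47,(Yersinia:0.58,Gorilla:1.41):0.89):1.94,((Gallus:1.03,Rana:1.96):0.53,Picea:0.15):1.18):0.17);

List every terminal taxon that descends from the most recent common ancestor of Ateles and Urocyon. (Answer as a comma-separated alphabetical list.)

Anopheles, Ateles, Helarctos, Larix, Saccharomyces, Urocyon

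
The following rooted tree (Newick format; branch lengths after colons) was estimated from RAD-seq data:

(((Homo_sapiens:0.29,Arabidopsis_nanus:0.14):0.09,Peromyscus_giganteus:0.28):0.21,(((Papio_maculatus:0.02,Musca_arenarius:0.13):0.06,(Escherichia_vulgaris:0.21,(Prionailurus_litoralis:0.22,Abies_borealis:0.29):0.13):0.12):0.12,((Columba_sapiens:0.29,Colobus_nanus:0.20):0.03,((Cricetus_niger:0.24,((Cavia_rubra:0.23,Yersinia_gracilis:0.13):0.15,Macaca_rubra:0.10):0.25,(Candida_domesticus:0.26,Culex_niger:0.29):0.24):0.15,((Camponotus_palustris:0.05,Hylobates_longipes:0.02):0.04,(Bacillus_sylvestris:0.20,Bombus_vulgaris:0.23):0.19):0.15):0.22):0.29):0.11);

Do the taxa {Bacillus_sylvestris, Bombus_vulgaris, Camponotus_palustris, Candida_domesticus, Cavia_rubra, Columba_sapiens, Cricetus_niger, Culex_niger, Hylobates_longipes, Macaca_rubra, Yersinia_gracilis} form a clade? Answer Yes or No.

No

The MRCA of the listed taxa subtends ((Columba_sapiens,Colobus_nanus),((Cricetus_niger,((Cavia_rubra,Yersinia_gracilis),Macaca_rubra),(Candida_domesticus,Culex_niger)),((Camponotus_palustris,Hylobates_longipes),(Bacillus_sylvestris,Bombus_vulgaris)))).
That clade also contains Colobus_nanus, which is not in the proposed group, so the group is not monophyletic.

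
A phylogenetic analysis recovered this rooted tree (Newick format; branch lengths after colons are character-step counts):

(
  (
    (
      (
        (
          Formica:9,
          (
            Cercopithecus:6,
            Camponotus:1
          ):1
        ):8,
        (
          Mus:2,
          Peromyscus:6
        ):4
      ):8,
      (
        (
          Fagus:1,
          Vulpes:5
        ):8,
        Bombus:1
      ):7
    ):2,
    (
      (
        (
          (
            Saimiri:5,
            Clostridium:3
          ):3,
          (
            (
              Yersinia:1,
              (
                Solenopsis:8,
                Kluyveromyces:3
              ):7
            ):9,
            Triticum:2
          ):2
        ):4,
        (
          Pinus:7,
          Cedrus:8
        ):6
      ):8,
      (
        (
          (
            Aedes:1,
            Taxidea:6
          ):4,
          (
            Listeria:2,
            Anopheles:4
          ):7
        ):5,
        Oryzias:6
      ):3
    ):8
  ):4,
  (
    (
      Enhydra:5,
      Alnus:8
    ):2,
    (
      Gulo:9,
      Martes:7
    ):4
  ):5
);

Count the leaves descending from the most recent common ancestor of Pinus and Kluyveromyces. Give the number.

The MRCA of Pinus and Kluyveromyces is the node subtending (((Saimiri,Clostridium),((Yersinia,(Solenopsis,Kluyveromyces)),Triticum)),(Pinus,Cedrus)).
That clade contains 8 terminal taxa: Cedrus, Clostridium, Kluyveromyces, Pinus, Saimiri, Solenopsis, Triticum, Yersinia.

8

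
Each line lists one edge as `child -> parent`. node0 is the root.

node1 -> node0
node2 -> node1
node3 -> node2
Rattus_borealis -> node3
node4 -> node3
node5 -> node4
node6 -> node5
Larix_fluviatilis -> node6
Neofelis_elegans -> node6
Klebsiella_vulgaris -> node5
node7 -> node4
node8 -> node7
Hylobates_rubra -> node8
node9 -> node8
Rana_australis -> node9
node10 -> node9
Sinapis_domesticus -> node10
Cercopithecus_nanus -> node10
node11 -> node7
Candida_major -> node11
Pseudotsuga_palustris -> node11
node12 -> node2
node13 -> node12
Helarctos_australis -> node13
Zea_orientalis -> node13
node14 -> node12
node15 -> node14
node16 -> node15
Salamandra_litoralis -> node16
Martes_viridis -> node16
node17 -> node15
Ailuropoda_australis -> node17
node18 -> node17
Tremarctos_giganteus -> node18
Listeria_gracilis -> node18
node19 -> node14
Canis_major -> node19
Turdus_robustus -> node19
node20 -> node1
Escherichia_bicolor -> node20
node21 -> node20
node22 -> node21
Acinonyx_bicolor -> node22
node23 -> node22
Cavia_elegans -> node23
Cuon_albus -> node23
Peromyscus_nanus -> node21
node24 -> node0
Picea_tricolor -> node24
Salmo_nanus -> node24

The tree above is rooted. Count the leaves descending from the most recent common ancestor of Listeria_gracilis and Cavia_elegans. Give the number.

24

The MRCA of Listeria_gracilis and Cavia_elegans is the node subtending (((Rattus_borealis,(((Larix_fluviatilis,Neofelis_elegans),Klebsiella_vulgaris),((Hylobates_rubra,(Rana_australis,(Sinapis_domesticus,Cercopithecus_nanus))),(Candida_major,Pseudotsuga_palustris)))),((Helarctos_australis,Zea_orientalis),(((Salamandra_litoralis,Martes_viridis),(Ailuropoda_australis,(Tremarctos_giganteus,Listeria_gracilis))),(Canis_major,Turdus_robustus)))),(Escherichia_bicolor,((Acinonyx_bicolor,(Cavia_elegans,Cuon_albus)),Peromyscus_nanus))).
That clade contains 24 terminal taxa: Acinonyx_bicolor, Ailuropoda_australis, Candida_major, Canis_major, Cavia_elegans, Cercopithecus_nanus, Cuon_albus, Escherichia_bicolor, Helarctos_australis, Hylobates_rubra, Klebsiella_vulgaris, Larix_fluviatilis, Listeria_gracilis, Martes_viridis, Neofelis_elegans, Peromyscus_nanus, Pseudotsuga_palustris, Rana_australis, Rattus_borealis, Salamandra_litoralis, Sinapis_domesticus, Tremarctos_giganteus, Turdus_robustus, Zea_orientalis.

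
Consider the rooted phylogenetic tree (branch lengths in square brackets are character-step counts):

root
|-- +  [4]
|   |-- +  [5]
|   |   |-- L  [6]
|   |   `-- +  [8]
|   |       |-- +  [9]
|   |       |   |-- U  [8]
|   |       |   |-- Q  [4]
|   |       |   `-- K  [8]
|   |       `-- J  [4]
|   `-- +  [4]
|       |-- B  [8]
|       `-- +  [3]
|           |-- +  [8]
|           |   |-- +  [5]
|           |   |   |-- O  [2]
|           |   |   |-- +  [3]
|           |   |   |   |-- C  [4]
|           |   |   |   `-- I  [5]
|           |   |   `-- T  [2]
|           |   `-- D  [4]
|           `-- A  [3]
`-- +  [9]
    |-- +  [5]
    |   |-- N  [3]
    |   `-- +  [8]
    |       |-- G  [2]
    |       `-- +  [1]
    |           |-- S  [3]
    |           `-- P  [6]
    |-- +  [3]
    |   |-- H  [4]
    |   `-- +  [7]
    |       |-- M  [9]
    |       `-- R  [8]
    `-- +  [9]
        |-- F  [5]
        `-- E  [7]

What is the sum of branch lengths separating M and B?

44

The path runs M → … → MRCA → … → B; the MRCA is the root of the tree.
Branch lengths along that path: 9 + 7 + 3 + 9 + 4 + 4 + 8 = 44.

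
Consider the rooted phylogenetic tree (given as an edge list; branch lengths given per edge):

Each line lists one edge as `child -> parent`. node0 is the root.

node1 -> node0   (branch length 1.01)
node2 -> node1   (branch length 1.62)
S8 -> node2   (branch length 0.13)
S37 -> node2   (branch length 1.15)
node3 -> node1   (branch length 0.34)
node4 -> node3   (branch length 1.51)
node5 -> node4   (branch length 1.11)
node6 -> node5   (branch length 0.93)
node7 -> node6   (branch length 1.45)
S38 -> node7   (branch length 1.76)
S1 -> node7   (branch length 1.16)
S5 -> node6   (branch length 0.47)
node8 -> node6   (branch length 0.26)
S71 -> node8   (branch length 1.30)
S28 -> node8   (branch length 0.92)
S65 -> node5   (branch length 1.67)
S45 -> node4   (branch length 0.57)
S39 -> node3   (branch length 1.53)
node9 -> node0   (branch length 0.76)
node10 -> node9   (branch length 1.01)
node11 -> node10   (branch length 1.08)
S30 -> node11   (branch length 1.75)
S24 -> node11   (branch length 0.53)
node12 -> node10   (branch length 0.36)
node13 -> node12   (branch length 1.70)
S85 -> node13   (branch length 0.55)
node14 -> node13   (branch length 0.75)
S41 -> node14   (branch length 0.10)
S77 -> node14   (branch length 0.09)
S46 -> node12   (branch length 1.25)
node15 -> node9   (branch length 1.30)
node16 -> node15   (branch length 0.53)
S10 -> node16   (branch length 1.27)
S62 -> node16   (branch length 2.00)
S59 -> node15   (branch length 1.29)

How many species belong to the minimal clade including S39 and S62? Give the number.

19

The MRCA of S39 and S62 is the root, so the clade is the entire tree.
That clade contains 19 terminal taxa: S1, S10, S24, S28, S30, S37, S38, S39, S41, S45, S46, S5, S59, S62, S65, S71, S77, S8, S85.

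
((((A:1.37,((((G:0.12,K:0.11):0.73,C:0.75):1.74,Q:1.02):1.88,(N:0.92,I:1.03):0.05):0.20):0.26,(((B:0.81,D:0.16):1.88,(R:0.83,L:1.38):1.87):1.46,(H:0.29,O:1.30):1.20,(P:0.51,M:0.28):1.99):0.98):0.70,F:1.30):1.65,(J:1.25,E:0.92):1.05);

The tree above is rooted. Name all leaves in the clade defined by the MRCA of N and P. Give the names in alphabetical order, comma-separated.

A, B, C, D, G, H, I, K, L, M, N, O, P, Q, R

Tracing N: it sits inside (N,I).
Tracing P: it sits inside (P,M).
The smallest clade enclosing both is ((A,((((G,K),C),Q),(N,I))),(((B,D),(R,L)),(H,O),(P,M))); the answer is its 15 terminal taxa in alphabetical order.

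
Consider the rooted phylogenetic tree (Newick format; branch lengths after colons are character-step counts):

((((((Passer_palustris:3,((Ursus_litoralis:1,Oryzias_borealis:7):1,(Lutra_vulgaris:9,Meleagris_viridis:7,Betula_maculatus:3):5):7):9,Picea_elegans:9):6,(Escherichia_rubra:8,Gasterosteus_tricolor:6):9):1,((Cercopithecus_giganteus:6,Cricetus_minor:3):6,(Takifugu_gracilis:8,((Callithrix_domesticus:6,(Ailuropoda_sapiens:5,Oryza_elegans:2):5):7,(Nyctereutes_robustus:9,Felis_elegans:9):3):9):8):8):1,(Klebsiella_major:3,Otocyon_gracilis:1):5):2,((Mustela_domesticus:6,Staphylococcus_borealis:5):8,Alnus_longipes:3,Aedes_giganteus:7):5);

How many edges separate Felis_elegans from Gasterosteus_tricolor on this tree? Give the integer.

8

The MRCA of Felis_elegans and Gasterosteus_tricolor is the node subtending ((((Passer_palustris,((Ursus_litoralis,Oryzias_borealis),(Lutra_vulgaris,Meleagris_viridis,Betula_maculatus))),Picea_elegans),(Escherichia_rubra,Gasterosteus_tricolor)),((Cercopithecus_giganteus,Cricetus_minor),(Takifugu_gracilis,((Callithrix_domesticus,(Ailuropoda_sapiens,Oryza_elegans)),(Nyctereutes_robustus,Felis_elegans))))).
From Felis_elegans up to that node: 5 branches. From Gasterosteus_tricolor up to the same node: 3 branches. Total: 5 + 3 = 8.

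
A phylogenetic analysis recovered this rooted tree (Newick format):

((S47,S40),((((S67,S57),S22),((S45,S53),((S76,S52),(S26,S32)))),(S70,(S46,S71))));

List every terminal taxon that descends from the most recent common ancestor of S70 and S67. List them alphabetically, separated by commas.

Tracing S70: it sits inside (S70,(S46,S71)).
Tracing S67: it sits inside (S67,S57).
The smallest clade enclosing both is ((((S67,S57),S22),((S45,S53),((S76,S52),(S26,S32)))),(S70,(S46,S71))); the answer is its 12 terminal taxa in alphabetical order.

S22, S26, S32, S45, S46, S52, S53, S57, S67, S70, S71, S76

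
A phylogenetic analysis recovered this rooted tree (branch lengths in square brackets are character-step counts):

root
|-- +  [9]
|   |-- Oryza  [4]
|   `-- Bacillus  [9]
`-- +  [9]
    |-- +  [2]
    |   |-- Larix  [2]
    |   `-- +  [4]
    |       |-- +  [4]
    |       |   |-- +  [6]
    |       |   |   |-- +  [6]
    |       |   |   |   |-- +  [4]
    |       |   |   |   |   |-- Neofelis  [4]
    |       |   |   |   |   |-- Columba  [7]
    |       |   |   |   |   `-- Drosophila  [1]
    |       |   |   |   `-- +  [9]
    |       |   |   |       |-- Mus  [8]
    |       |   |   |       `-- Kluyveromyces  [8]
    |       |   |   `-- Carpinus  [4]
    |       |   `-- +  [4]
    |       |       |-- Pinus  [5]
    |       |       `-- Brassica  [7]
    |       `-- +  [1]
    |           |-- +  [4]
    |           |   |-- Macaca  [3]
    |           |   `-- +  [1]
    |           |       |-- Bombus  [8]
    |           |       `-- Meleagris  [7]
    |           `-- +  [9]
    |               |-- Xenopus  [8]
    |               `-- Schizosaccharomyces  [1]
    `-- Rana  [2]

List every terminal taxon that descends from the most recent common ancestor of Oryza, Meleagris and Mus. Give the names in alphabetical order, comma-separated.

Bacillus, Bombus, Brassica, Carpinus, Columba, Drosophila, Kluyveromyces, Larix, Macaca, Meleagris, Mus, Neofelis, Oryza, Pinus, Rana, Schizosaccharomyces, Xenopus

Tracing Oryza: it sits inside (Oryza,Bacillus).
Tracing Meleagris: it sits inside (Bombus,Meleagris).
Tracing Mus: it sits inside (Mus,Kluyveromyces).
The smallest clade enclosing all 3 is the whole tree (their MRCA is the root), so the answer is all 17 tips in alphabetical order.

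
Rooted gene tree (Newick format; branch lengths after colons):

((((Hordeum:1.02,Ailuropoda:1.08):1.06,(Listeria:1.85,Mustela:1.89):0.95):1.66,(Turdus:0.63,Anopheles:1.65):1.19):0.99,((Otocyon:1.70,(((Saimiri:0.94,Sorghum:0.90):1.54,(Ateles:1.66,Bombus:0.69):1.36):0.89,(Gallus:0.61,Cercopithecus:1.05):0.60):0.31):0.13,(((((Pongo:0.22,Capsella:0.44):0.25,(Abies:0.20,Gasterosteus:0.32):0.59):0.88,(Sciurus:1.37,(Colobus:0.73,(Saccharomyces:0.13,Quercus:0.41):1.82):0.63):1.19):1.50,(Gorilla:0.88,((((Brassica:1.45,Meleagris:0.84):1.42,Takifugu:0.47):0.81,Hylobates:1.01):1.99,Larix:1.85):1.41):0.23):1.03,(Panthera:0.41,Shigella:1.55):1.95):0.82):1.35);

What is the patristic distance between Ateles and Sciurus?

The path runs Ateles → … → MRCA → … → Sciurus; the MRCA is the node subtending ((Otocyon,(((Saimiri,Sorghum),(Ateles,Bombus)),(Gallus,Cercopithecus))),(((((Pongo,Capsella),(Abies,Gasterosteus)),(Sciurus,(Colobus,(Saccharomyces,Quercus)))),(Gorilla,((((Brassica,Meleagris),Takifugu),Hylobates),Larix))),(Panthera,Shigella))).
Branch lengths along that path: 1.66 + 1.36 + 0.89 + 0.31 + 0.13 + 0.82 + 1.03 + 1.50 + 1.19 + 1.37 = 10.26.

10.26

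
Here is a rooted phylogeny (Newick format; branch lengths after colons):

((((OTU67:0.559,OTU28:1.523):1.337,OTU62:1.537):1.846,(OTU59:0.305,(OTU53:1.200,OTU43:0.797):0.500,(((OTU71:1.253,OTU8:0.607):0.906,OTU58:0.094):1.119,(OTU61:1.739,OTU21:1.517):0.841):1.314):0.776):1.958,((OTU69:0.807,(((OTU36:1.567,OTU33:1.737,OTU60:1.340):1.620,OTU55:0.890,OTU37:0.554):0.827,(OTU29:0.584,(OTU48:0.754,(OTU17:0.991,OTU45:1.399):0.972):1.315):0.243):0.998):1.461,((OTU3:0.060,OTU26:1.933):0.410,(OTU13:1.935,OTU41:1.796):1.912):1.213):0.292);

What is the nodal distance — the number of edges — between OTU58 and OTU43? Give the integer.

The MRCA of OTU58 and OTU43 is the node subtending (OTU59,(OTU53,OTU43),(((OTU71,OTU8),OTU58),(OTU61,OTU21))).
From OTU58 up to that node: 3 branches. From OTU43 up to the same node: 2 branches. Total: 3 + 2 = 5.

5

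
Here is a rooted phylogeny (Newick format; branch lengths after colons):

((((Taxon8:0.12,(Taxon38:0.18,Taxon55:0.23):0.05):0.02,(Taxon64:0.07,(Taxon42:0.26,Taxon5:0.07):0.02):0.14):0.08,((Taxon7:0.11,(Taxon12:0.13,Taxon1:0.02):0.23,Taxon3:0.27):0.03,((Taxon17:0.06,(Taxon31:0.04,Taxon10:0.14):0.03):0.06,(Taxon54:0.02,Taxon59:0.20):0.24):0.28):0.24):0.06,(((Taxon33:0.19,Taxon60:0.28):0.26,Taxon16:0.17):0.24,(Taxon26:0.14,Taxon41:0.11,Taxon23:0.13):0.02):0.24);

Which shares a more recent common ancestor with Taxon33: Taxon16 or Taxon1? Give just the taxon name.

The MRCA of Taxon33 and Taxon16 subtends ((Taxon33,Taxon60),Taxon16) (3 taxa).
The MRCA of Taxon33 and Taxon1 is the root, subtending the entire tree (21 taxa).
The first is nested inside the second, so Taxon33 shares a more recent common ancestor with Taxon16.

Taxon16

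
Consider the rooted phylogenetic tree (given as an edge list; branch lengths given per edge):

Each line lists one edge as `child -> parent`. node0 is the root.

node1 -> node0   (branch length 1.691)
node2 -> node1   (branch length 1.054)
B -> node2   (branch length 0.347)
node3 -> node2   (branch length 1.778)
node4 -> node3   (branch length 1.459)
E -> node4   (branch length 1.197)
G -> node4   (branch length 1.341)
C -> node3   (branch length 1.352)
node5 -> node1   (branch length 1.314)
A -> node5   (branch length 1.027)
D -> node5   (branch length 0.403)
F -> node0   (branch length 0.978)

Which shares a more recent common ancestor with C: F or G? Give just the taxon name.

The MRCA of C and G subtends ((E,G),C) (3 taxa).
The MRCA of C and F is the root, subtending the entire tree (7 taxa).
The first is nested inside the second, so C shares a more recent common ancestor with G.

G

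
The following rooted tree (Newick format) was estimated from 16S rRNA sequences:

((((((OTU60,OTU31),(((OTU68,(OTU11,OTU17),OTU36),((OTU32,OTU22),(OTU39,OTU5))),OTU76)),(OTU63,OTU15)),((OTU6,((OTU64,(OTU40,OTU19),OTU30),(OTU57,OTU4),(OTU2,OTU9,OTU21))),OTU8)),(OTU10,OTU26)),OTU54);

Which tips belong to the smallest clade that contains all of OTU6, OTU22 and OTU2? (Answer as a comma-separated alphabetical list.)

Tracing OTU6: it sits inside (OTU6,((OTU64,(OTU40,OTU19),OTU30),(OTU57,OTU4),(OTU2,OTU9,OTU21))).
Tracing OTU22: it sits inside (OTU32,OTU22).
Tracing OTU2: it sits inside (OTU2,OTU9,OTU21).
The smallest clade enclosing all 3 is ((((OTU60,OTU31),(((OTU68,(OTU11,OTU17),OTU36),((OTU32,OTU22),(OTU39,OTU5))),OTU76)),(OTU63,OTU15)),((OTU6,((OTU64,(OTU40,OTU19),OTU30),(OTU57,OTU4),(OTU2,OTU9,OTU21))),OTU8)); the answer is its 24 terminal taxa in alphabetical order.

OTU11, OTU15, OTU17, OTU19, OTU2, OTU21, OTU22, OTU30, OTU31, OTU32, OTU36, OTU39, OTU4, OTU40, OTU5, OTU57, OTU6, OTU60, OTU63, OTU64, OTU68, OTU76, OTU8, OTU9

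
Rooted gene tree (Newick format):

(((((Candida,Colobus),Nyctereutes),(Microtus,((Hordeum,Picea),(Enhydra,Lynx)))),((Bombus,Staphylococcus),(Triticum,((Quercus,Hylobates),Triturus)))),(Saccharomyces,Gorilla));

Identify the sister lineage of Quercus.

Hylobates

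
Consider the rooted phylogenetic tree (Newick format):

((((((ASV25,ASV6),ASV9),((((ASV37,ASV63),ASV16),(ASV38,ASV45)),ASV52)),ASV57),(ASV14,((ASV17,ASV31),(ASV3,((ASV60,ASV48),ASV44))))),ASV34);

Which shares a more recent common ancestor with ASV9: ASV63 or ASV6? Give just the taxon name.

The MRCA of ASV9 and ASV6 subtends ((ASV25,ASV6),ASV9) (3 taxa).
The MRCA of ASV9 and ASV63 subtends (((ASV25,ASV6),ASV9),((((ASV37,ASV63),ASV16),(ASV38,ASV45)),ASV52)) (9 taxa).
The first is nested inside the second, so ASV9 shares a more recent common ancestor with ASV6.

ASV6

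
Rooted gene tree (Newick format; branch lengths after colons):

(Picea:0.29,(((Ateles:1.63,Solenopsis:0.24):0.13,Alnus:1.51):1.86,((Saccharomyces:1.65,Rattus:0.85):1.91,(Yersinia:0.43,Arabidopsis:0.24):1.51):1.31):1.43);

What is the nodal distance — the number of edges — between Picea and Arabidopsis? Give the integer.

5

The MRCA of Picea and Arabidopsis is the root of the tree.
From Picea up to that node: 1 branch. From Arabidopsis up to the same node: 4 branches. Total: 1 + 4 = 5.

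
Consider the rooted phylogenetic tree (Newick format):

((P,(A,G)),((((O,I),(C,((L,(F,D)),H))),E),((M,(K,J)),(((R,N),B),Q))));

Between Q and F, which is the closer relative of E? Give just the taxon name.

F

The MRCA of E and F subtends (((O,I),(C,((L,(F,D)),H))),E) (8 taxa).
The MRCA of E and Q subtends ((((O,I),(C,((L,(F,D)),H))),E),((M,(K,J)),(((R,N),B),Q))) (15 taxa).
The first is nested inside the second, so E shares a more recent common ancestor with F.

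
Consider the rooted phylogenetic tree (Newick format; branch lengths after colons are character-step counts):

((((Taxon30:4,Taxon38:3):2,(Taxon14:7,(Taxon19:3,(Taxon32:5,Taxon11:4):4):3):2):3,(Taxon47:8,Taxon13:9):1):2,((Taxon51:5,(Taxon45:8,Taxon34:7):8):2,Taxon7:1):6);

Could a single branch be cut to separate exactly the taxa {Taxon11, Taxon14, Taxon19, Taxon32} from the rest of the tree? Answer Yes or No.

Yes

The most recent common ancestor of these taxa subtends (Taxon14,(Taxon19,(Taxon32,Taxon11))).
That clade has exactly 4 tips — every listed taxon and nothing else — so the group is monophyletic.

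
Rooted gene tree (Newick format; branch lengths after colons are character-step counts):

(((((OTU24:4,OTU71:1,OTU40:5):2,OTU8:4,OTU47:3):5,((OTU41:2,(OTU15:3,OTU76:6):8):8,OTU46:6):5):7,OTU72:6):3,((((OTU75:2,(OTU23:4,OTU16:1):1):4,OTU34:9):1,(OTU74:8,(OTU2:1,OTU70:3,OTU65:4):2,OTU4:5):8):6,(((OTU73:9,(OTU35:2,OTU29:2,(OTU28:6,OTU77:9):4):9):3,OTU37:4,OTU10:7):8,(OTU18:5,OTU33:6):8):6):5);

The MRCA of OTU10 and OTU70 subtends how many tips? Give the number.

18

The MRCA of OTU10 and OTU70 is the node subtending ((((OTU75,(OTU23,OTU16)),OTU34),(OTU74,(OTU2,OTU70,OTU65),OTU4)),(((OTU73,(OTU35,OTU29,(OTU28,OTU77))),OTU37,OTU10),(OTU18,OTU33))).
That clade contains 18 terminal taxa: OTU10, OTU16, OTU18, OTU2, OTU23, OTU28, OTU29, OTU33, OTU34, OTU35, OTU37, OTU4, OTU65, OTU70, OTU73, OTU74, OTU75, OTU77.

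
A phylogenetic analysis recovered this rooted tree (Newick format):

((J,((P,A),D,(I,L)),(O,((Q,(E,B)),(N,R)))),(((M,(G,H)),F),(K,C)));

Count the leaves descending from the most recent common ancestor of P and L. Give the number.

5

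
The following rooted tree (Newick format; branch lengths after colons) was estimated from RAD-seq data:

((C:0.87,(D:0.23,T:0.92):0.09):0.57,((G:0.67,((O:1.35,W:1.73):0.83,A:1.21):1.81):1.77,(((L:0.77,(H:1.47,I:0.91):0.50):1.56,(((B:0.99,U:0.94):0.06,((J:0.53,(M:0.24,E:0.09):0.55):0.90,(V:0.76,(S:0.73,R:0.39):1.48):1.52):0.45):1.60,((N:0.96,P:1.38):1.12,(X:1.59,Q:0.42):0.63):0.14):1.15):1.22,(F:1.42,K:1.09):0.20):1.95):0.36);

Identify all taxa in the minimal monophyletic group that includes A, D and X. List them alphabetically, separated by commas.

Tracing A: it sits inside ((O,W),A).
Tracing D: it sits inside (D,T).
Tracing X: it sits inside (X,Q).
The smallest clade enclosing all 3 is the whole tree (their MRCA is the root), so the answer is all 24 tips in alphabetical order.

A, B, C, D, E, F, G, H, I, J, K, L, M, N, O, P, Q, R, S, T, U, V, W, X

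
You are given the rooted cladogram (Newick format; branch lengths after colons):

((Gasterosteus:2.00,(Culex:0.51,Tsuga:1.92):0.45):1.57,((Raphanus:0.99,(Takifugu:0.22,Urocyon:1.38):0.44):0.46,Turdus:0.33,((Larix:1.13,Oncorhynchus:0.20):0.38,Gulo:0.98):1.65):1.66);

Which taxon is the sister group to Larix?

Oncorhynchus

Larix attaches to the tree at the node subtending (Larix,Oncorhynchus).
The other lineage descending from that same node — the sister group — is the single tip Oncorhynchus.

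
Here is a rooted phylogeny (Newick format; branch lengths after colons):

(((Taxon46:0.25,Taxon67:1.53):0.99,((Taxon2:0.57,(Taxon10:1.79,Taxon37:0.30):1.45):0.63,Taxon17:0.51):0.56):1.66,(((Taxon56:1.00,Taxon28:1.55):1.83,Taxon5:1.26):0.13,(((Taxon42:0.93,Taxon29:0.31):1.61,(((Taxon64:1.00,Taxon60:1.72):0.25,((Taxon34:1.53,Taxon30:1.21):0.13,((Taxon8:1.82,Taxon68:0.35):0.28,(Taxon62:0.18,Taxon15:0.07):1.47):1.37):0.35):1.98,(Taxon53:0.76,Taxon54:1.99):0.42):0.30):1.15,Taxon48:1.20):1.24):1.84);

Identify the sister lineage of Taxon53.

Taxon53 attaches to the tree at the node subtending (Taxon53,Taxon54).
The other lineage descending from that same node — the sister group — is the single tip Taxon54.

Taxon54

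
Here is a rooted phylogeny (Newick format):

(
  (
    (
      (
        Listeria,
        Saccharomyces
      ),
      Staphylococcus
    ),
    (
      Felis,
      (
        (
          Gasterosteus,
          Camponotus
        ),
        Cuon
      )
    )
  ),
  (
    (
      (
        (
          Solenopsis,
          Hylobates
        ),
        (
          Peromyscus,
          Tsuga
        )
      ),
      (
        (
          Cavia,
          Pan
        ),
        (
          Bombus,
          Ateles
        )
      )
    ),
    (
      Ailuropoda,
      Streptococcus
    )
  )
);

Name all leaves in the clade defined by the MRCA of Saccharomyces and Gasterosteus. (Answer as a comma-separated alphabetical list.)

Tracing Saccharomyces: it sits inside (Listeria,Saccharomyces).
Tracing Gasterosteus: it sits inside (Gasterosteus,Camponotus).
The smallest clade enclosing both is (((Listeria,Saccharomyces),Staphylococcus),(Felis,((Gasterosteus,Camponotus),Cuon))); the answer is its 7 terminal taxa in alphabetical order.

Camponotus, Cuon, Felis, Gasterosteus, Listeria, Saccharomyces, Staphylococcus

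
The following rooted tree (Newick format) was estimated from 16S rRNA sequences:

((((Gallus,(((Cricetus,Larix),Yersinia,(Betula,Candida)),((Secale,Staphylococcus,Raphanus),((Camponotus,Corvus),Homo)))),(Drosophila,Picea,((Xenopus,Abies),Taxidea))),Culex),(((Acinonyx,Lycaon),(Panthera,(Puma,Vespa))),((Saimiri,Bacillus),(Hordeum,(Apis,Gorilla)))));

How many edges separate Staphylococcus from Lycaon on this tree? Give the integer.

The MRCA of Staphylococcus and Lycaon is the root of the tree.
From Staphylococcus up to that node: 7 branches. From Lycaon up to the same node: 4 branches. Total: 7 + 4 = 11.

11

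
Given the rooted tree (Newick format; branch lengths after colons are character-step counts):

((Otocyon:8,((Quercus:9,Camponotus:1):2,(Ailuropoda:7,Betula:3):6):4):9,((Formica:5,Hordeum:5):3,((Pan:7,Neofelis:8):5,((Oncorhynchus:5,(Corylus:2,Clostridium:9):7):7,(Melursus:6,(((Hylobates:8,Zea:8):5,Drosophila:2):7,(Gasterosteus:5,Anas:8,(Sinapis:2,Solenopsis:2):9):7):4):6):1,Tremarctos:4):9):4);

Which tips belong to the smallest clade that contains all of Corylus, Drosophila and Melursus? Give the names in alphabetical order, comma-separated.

Tracing Corylus: it sits inside (Corylus,Clostridium).
Tracing Drosophila: it sits inside ((Hylobates,Zea),Drosophila).
Tracing Melursus: it sits inside (Melursus,(((Hylobates,Zea),Drosophila),(Gasterosteus,Anas,(Sinapis,Solenopsis)))).
The smallest clade enclosing all 3 is ((Oncorhynchus,(Corylus,Clostridium)),(Melursus,(((Hylobates,Zea),Drosophila),(Gasterosteus,Anas,(Sinapis,Solenopsis))))); the answer is its 11 terminal taxa in alphabetical order.

Anas, Clostridium, Corylus, Drosophila, Gasterosteus, Hylobates, Melursus, Oncorhynchus, Sinapis, Solenopsis, Zea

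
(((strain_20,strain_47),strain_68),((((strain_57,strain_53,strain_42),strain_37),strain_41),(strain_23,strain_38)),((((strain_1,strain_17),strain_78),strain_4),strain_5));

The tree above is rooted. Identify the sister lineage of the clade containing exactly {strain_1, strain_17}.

The clade containing exactly {strain_1, strain_17} attaches to the tree at the node subtending ((strain_1,strain_17),strain_78).
The other lineage descending from that same node — the sister group — is the single tip strain_78.

strain_78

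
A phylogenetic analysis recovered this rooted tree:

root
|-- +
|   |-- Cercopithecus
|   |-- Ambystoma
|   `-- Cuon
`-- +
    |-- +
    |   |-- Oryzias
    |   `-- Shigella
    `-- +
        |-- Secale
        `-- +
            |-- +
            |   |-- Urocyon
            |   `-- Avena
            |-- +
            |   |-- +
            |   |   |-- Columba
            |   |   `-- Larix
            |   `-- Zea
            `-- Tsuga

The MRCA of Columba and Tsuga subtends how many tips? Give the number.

6

The MRCA of Columba and Tsuga is the node subtending ((Urocyon,Avena),((Columba,Larix),Zea),Tsuga).
That clade contains 6 terminal taxa: Avena, Columba, Larix, Tsuga, Urocyon, Zea.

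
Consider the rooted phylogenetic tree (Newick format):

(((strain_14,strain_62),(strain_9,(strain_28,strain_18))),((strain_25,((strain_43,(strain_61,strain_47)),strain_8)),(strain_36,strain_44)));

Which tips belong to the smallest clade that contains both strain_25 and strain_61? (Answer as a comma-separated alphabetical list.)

strain_25, strain_43, strain_47, strain_61, strain_8

Tracing strain_25: it sits inside (strain_25,((strain_43,(strain_61,strain_47)),strain_8)).
Tracing strain_61: it sits inside (strain_61,strain_47).
The smallest clade enclosing both is (strain_25,((strain_43,(strain_61,strain_47)),strain_8)); the answer is its 5 terminal taxa in alphabetical order.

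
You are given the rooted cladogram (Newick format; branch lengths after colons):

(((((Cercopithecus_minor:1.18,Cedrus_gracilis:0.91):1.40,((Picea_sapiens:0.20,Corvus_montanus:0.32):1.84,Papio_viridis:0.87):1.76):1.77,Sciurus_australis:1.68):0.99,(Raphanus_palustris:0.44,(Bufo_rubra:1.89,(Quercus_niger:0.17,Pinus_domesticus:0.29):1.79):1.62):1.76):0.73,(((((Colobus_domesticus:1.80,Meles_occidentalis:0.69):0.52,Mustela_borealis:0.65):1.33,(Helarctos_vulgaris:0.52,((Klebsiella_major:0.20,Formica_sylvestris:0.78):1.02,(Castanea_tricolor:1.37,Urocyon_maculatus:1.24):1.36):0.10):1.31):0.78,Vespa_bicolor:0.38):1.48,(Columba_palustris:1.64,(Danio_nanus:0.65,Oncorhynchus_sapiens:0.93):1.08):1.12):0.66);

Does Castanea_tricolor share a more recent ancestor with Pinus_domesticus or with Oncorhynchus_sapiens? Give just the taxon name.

Oncorhynchus_sapiens

The MRCA of Castanea_tricolor and Oncorhynchus_sapiens subtends (((((Colobus_domesticus,Meles_occidentalis),Mustela_borealis),(Helarctos_vulgaris,((Klebsiella_major,Formica_sylvestris),(Castanea_tricolor,Urocyon_maculatus)))),Vespa_bicolor),(Columba_palustris,(Danio_nanus,Oncorhynchus_sapiens))) (12 taxa).
The MRCA of Castanea_tricolor and Pinus_domesticus is the root, subtending the entire tree (22 taxa).
The first is nested inside the second, so Castanea_tricolor shares a more recent common ancestor with Oncorhynchus_sapiens.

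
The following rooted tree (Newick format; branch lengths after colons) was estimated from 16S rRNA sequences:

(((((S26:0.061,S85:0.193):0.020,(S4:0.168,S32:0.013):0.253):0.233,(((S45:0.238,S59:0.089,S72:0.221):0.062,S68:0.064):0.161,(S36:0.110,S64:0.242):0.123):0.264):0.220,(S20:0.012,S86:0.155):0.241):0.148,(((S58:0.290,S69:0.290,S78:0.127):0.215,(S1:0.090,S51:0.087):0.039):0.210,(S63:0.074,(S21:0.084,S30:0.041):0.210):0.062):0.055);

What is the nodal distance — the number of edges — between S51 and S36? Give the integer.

9

The MRCA of S51 and S36 is the root of the tree.
From S51 up to that node: 4 branches. From S36 up to the same node: 5 branches. Total: 4 + 5 = 9.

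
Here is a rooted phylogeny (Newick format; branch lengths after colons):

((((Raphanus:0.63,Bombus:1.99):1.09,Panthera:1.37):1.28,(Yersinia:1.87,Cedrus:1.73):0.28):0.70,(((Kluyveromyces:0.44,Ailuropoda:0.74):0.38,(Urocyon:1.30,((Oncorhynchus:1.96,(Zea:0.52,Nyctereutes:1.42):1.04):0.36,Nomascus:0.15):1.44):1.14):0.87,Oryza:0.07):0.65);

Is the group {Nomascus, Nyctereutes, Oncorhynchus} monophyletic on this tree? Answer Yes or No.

The MRCA of the listed taxa subtends ((Oncorhynchus,(Zea,Nyctereutes)),Nomascus).
That clade also contains Zea, which is not in the proposed group, so the group is not monophyletic.

No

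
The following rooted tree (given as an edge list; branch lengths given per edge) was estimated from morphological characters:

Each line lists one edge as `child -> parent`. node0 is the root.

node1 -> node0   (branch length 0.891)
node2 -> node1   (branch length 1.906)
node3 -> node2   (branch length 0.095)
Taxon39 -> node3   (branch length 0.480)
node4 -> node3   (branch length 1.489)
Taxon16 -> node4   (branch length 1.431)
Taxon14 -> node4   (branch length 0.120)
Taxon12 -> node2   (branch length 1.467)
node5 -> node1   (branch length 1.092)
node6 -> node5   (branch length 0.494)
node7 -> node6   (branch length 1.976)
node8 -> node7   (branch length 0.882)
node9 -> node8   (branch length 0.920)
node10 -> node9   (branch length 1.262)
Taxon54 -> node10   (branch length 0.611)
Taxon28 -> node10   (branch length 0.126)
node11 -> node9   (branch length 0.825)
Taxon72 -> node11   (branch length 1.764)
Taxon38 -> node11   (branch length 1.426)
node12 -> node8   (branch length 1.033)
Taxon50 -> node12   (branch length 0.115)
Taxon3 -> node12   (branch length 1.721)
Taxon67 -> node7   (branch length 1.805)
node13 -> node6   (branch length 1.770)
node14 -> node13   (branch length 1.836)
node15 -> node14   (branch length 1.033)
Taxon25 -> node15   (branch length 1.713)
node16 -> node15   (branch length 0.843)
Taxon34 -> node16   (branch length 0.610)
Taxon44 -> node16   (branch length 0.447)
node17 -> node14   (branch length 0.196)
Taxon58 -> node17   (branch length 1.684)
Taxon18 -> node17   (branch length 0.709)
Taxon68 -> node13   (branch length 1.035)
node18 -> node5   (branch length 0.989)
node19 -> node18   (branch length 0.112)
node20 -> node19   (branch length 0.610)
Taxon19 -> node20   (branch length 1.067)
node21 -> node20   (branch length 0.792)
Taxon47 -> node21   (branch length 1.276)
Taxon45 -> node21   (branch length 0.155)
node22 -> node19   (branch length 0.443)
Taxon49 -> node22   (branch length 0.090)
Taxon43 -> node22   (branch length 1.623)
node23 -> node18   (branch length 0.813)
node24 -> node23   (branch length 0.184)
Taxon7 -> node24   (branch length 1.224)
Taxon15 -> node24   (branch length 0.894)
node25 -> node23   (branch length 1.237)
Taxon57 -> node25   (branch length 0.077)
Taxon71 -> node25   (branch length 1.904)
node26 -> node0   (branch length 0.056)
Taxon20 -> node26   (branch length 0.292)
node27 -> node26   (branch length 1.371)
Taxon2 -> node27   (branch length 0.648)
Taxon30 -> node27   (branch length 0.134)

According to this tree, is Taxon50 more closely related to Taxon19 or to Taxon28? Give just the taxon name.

The MRCA of Taxon50 and Taxon28 subtends (((Taxon54,Taxon28),(Taxon72,Taxon38)),(Taxon50,Taxon3)) (6 taxa).
The MRCA of Taxon50 and Taxon19 subtends ((((((Taxon54,Taxon28),(Taxon72,Taxon38)),(Taxon50,Taxon3)),Taxon67),(((Taxon25,(Taxon34,Taxon44)),(Taxon58,Taxon18)),Taxon68)),(((Taxon19,(Taxon47,Taxon45)),(Taxon49,Taxon43)),((Taxon7,Taxon15),(Taxon57,Taxon71)))) (22 taxa).
The first is nested inside the second, so Taxon50 shares a more recent common ancestor with Taxon28.

Taxon28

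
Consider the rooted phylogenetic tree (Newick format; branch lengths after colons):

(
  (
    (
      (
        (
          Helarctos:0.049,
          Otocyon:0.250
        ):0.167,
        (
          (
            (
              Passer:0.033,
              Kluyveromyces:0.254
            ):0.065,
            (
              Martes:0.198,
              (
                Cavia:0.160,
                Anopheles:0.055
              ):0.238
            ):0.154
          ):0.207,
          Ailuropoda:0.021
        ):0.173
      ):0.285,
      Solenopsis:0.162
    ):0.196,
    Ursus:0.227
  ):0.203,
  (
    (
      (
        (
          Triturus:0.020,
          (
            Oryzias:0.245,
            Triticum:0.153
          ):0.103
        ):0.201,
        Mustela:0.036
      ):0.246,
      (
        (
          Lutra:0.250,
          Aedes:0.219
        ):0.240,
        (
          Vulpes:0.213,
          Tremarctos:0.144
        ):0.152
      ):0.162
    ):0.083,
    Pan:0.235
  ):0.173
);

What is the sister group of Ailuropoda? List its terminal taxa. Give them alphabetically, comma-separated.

Ailuropoda attaches to the tree at the node subtending (((Passer,Kluyveromyces),(Martes,(Cavia,Anopheles))),Ailuropoda).
The other lineage descending from that same node — the sister group — is ((Passer,Kluyveromyces),(Martes,(Cavia,Anopheles))); its 5 tips in alphabetical order are the answer.

Anopheles, Cavia, Kluyveromyces, Martes, Passer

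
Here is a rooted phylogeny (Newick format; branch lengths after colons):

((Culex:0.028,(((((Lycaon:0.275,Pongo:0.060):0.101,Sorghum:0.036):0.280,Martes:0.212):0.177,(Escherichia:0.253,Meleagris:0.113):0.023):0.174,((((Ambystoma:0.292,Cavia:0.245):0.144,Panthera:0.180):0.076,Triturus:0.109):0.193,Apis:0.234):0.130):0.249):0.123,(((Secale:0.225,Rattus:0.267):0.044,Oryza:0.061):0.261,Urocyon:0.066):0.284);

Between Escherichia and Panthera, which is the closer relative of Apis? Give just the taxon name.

Panthera

The MRCA of Apis and Panthera subtends ((((Ambystoma,Cavia),Panthera),Triturus),Apis) (5 taxa).
The MRCA of Apis and Escherichia subtends (((((Lycaon,Pongo),Sorghum),Martes),(Escherichia,Meleagris)),((((Ambystoma,Cavia),Panthera),Triturus),Apis)) (11 taxa).
The first is nested inside the second, so Apis shares a more recent common ancestor with Panthera.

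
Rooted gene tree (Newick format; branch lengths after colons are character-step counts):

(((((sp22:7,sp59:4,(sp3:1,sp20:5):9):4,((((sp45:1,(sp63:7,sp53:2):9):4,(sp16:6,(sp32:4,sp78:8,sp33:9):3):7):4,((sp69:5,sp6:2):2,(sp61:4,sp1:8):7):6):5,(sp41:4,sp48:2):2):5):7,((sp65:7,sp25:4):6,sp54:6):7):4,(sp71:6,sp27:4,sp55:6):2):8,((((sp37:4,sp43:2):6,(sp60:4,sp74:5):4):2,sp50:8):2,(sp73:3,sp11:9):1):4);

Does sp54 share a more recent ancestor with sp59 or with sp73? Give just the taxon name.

sp59

The MRCA of sp54 and sp59 subtends (((sp22,sp59,(sp3,sp20)),((((sp45,(sp63,sp53)),(sp16,(sp32,sp78,sp33))),((sp69,sp6),(sp61,sp1))),(sp41,sp48))),((sp65,sp25),sp54)) (20 taxa).
The MRCA of sp54 and sp73 is the root, subtending the entire tree (30 taxa).
The first is nested inside the second, so sp54 shares a more recent common ancestor with sp59.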